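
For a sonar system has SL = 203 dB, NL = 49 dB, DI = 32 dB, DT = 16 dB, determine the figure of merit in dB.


FOM = SL - NL + DI - DT = 203 - 49 + 32 - 16 = 170

170 dB


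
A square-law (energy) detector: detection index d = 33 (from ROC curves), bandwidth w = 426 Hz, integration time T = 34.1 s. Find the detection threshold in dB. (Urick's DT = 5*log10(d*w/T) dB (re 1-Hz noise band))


DT = 5*log10(d*w/T) = 5*log10(33 * 426 / 34.1) = 5*log10(412.26) = 13.08

13.08 dB


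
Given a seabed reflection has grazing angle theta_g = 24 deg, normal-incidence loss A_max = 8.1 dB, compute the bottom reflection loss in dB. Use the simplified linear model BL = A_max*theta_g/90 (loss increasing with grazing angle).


BL = A_max * theta_g / 90 = 8.1 * 24 / 90 = 2.16

2.16 dB


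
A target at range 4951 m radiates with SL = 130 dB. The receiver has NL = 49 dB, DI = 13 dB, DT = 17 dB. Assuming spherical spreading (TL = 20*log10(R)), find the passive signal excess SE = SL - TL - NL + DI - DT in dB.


Step 1: TL = 20*log10(4951) = 73.89 dB
Step 2: SE = 130 - 73.89 - 49 + 13 - 17 = 3.11

3.11 dB


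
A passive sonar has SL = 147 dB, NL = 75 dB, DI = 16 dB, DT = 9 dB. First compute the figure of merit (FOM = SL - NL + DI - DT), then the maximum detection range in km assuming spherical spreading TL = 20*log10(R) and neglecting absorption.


Step 1: FOM = SL - NL + DI - DT = 147 - 75 + 16 - 9 = 79 dB
Step 2: at max range FOM = TL = 20*log10(R), so R = 10^(79/20) = 8912.51 m = 8.91 km

8.91 km


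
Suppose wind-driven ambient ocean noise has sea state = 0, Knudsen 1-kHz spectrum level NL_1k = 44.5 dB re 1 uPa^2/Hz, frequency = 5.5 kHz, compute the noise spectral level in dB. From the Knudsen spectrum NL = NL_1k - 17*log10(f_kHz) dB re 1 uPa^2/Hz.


31.91 dB


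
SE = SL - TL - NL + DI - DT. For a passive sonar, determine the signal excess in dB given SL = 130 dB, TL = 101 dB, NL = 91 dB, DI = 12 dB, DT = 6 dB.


SE = SL - TL - NL + DI - DT = 130 - 101 - 91 + 12 - 6 = -56

-56 dB


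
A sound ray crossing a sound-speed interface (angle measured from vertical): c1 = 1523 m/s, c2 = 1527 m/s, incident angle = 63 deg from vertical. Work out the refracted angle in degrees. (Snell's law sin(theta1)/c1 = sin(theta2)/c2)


63.3 deg


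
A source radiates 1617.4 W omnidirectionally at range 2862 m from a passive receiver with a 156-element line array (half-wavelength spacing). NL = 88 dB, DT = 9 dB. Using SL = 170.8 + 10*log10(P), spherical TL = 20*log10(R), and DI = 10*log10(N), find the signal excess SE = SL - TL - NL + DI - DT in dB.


Step 1: SL = 170.8 + 10*log10(1617.4) = 202.89 dB
Step 2: TL = 20*log10(2862) = 69.13 dB
Step 3: DI = 10*log10(156) = 21.93 dB
Step 4: SE = SL - TL - NL + DI - DT = 202.89 - 69.13 - 88 + 21.93 - 9 = 58.69

58.69 dB


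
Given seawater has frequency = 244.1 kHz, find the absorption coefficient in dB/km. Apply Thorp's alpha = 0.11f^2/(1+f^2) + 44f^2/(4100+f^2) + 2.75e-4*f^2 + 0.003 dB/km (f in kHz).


f^2 = 59584.81
alpha = 0.11*59584.81/(1+59584.81) + 44*59584.81/(4100+59584.81) + 2.75e-4*59584.81 + 0.003 = 57.666

57.666 dB/km


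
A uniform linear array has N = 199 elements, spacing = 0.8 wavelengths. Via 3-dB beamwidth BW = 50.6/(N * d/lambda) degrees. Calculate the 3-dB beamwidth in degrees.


0.32 deg


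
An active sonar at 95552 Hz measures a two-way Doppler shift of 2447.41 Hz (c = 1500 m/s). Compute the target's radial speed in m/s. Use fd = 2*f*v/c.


From fd = 2*f*v/c, v = c*fd/(2*f) = 1500 * 2447.41 / (2*95552) = 19.21

19.21 m/s


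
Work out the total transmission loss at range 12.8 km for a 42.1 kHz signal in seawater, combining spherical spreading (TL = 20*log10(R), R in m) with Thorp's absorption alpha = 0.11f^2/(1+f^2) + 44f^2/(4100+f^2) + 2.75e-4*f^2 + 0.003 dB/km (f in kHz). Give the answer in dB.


Step 1 (Thorp): alpha = 0.11*1772.41/(1+1772.41) + 44*1772.41/(4100+1772.41) + 2.75e-4*1772.41 + 0.003 = 13.8804 dB/km
Step 2: TL_spread = 20*log10(12800) = 82.14 dB
Step 3: TL_abs = alpha*R = 13.8804 * 12.8 = 177.67 dB
Step 4: TL_total = 82.14 + 177.67 = 259.81

259.81 dB


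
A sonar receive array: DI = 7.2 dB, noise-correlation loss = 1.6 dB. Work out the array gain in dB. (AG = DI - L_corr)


AG = DI - L_corr = 7.2 - 1.6 = 5.6

5.6 dB


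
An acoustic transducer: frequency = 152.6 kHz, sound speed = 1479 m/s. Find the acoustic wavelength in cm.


lambda = c/f = 1479 / 152600 = 0.0097 m = 0.97 cm

0.97 cm


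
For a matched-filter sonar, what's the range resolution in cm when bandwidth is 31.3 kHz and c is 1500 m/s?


dR = c/(2*BW) = 1500 / (2 * 31.3e3) = 0.024 m = 2.4 cm

2.4 cm


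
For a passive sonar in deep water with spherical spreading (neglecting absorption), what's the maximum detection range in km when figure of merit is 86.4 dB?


At max range FOM = TL, so 20*log10(R) = 86.4
R = 10^(86.4/20) = 20892.96 m = 20.89 km

20.89 km


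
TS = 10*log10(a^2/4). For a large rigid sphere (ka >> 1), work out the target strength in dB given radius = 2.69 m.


TS = 10*log10(2.69^2 / 4) = 10*log10(1.809025) = 2.57

2.57 dB


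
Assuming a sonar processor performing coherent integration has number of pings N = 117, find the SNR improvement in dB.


Gain = 10*log10(117) = 20.68

20.68 dB


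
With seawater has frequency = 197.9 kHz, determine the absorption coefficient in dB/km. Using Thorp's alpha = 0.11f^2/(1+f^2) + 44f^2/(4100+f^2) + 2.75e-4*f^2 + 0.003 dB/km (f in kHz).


f^2 = 39164.41
alpha = 0.11*39164.41/(1+39164.41) + 44*39164.41/(4100+39164.41) + 2.75e-4*39164.41 + 0.003 = 50.714

50.714 dB/km


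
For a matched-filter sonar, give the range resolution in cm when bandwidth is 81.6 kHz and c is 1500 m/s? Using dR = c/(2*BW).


dR = c/(2*BW) = 1500 / (2 * 81.6e3) = 0.0092 m = 0.92 cm

0.92 cm


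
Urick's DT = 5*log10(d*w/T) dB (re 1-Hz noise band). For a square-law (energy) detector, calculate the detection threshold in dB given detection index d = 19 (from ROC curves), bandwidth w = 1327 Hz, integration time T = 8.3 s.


DT = 5*log10(d*w/T) = 5*log10(19 * 1327 / 8.3) = 5*log10(3037.71) = 17.41

17.41 dB


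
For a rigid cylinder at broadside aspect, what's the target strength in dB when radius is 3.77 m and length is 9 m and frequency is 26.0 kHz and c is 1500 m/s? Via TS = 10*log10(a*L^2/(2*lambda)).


lambda = 1500/26000 = 0.05769 m
TS = 10*log10(3.77*9^2/(2*0.05769)) = 34.23

34.23 dB


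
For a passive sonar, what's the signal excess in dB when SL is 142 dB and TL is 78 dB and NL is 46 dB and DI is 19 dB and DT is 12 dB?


SE = SL - TL - NL + DI - DT = 142 - 78 - 46 + 19 - 12 = 25

25 dB


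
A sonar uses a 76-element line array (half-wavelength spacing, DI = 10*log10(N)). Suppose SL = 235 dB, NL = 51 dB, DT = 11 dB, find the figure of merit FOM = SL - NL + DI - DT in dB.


Step 1: DI = 10*log10(76) = 18.81 dB
Step 2: FOM = SL - NL + DI - DT = 235 - 51 + 18.81 - 11 = 191.81

191.81 dB


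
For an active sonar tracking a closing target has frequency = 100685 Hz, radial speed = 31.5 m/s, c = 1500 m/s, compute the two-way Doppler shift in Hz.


4228.77 Hz


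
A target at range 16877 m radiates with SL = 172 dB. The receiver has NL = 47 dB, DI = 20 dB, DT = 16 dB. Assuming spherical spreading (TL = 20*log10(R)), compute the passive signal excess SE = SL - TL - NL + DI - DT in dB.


44.45 dB


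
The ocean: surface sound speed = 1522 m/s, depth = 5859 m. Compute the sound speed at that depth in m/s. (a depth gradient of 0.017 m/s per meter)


c = 1522 + 0.017 * 5859 = 1621.603

1621.603 m/s


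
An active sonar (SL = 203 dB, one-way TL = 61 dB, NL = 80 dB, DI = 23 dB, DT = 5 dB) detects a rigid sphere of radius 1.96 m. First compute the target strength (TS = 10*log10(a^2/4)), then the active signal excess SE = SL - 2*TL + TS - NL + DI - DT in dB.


Step 1: TS = 10*log10(1.96^2/4) = -0.18 dB
Step 2: SE = SL - 2*TL + TS - NL + DI - DT = 203 - 2*61 + (-0.18) - 80 + 23 - 5 = 18.82

18.82 dB


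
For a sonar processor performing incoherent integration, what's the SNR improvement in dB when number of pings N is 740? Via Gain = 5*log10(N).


14.35 dB


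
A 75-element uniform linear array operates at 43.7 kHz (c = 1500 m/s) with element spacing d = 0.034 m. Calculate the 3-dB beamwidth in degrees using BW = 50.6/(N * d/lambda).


Step 1: lambda = 1500/43700 = 0.03432 m
Step 2: d/lambda = 0.034/0.03432 = 0.9907
Step 3: BW = 50.6/(N * d/lambda) = 50.6/(75 * 0.9907) = 0.68

0.68 deg


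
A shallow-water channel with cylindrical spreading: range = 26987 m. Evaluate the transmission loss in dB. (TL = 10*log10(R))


TL = 10*log10(26987) = 44.31

44.31 dB


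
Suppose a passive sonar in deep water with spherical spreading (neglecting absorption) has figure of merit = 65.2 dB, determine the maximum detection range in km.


1.82 km


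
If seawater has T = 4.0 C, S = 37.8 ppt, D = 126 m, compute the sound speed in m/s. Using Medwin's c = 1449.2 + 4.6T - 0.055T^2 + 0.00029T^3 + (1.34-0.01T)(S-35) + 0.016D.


c = 1449.2 + 4.6*4.0 - 0.055*4.0^2 + 0.00029*4.0^3 + (1.34 - 0.01*4.0)*(37.8 - 35) + 0.016*126 = 1472.39

1472.39 m/s


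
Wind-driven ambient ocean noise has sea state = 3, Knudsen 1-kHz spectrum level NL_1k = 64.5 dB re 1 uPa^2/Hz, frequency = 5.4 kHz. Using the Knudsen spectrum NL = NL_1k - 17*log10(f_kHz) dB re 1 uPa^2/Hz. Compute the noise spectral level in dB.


NL = NL_1k - 17*log10(f_kHz) = 64.5 - 17*log10(5.4) = 64.5 - (12.45) = 52.05

52.05 dB


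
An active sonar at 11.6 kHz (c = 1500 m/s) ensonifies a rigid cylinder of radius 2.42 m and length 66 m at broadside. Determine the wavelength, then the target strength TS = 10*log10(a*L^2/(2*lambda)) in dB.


Step 1: lambda = c/f = 1500/11600 = 0.12931 m
Step 2: TS = 10*log10(a*L^2/(2*lambda)) = 10*log10(2.42*66^2/(2*0.12931)) = 46.1

46.1 dB


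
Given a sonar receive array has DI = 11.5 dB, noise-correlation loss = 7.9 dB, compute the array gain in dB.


AG = DI - L_corr = 11.5 - 7.9 = 3.6

3.6 dB


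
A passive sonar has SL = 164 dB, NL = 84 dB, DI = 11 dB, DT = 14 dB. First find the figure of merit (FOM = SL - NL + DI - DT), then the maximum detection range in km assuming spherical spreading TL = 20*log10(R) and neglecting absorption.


Step 1: FOM = SL - NL + DI - DT = 164 - 84 + 11 - 14 = 77 dB
Step 2: at max range FOM = TL = 20*log10(R), so R = 10^(77/20) = 7079.46 m = 7.08 km

7.08 km


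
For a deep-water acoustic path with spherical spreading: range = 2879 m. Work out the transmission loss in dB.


TL = 20*log10(2879) = 69.18

69.18 dB


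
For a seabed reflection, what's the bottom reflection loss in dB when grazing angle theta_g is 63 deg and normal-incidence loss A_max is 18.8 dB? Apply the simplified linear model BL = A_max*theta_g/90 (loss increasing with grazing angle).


BL = A_max * theta_g / 90 = 18.8 * 63 / 90 = 13.16

13.16 dB


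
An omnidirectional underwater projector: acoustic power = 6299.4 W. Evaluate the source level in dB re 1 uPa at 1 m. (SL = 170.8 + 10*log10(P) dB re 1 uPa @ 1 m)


208.79 dB


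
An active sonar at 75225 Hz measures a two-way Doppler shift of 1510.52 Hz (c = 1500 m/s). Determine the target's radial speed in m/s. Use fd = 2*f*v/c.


15.06 m/s


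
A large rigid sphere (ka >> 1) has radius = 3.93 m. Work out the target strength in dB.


TS = 10*log10(3.93^2 / 4) = 10*log10(3.861225) = 5.87

5.87 dB


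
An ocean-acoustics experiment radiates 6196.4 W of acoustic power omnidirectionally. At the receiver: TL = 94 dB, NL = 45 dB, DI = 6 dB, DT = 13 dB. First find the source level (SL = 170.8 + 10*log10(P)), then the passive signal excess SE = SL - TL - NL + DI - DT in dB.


Step 1: SL = 170.8 + 10*log10(6196.4) = 208.72 dB
Step 2: SE = SL - TL - NL + DI - DT = 208.72 - 94 - 45 + 6 - 13 = 62.72

62.72 dB


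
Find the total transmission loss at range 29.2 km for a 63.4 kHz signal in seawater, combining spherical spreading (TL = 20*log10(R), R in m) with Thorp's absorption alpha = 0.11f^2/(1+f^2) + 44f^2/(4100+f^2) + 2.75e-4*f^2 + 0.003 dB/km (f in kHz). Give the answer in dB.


760.92 dB


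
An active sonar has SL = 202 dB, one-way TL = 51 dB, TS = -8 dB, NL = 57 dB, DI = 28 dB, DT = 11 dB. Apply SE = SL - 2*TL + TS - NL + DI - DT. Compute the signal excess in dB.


SE = SL - 2*TL + TS - NL + DI - DT = 202 - 2*51 + (-8) - 57 + 28 - 11 = 52

52 dB


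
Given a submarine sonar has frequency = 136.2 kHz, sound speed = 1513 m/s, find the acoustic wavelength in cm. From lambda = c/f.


lambda = c/f = 1513 / 136200 = 0.0111 m = 1.11 cm

1.11 cm


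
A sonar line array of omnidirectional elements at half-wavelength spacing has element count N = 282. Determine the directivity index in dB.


DI = 10*log10(282) = 24.5

24.5 dB


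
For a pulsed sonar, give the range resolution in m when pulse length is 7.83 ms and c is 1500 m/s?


dR = c*tau/2 = 1500 * 7.83e-3 / 2 = 5.8725

5.8725 m


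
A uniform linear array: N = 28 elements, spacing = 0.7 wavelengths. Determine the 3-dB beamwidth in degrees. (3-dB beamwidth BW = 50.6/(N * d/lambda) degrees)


BW = 50.6 / (28 * 0.7) = 50.6 / 19.6 = 2.58

2.58 deg


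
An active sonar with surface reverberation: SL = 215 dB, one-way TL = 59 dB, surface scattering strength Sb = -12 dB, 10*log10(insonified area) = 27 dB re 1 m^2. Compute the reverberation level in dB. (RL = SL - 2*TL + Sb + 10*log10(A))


RL = SL - 2*TL + Sb + 10*log10(A) = 215 - 2*59 + (-12) + 27 = 112

112 dB


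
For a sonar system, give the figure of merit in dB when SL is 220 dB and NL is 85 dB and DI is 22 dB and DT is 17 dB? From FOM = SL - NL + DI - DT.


140 dB


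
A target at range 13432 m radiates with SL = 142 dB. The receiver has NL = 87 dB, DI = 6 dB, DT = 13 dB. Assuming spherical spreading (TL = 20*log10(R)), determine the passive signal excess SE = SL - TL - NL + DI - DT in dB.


Step 1: TL = 20*log10(13432) = 82.56 dB
Step 2: SE = 142 - 82.56 - 87 + 6 - 13 = -34.56

-34.56 dB


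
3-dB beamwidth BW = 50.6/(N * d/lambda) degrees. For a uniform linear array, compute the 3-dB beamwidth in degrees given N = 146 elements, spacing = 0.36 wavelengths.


0.96 deg


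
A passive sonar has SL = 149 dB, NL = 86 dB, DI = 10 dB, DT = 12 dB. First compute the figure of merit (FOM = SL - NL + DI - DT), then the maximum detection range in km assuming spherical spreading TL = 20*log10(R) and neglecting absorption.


Step 1: FOM = SL - NL + DI - DT = 149 - 86 + 10 - 12 = 61 dB
Step 2: at max range FOM = TL = 20*log10(R), so R = 10^(61/20) = 1122.02 m = 1.12 km

1.12 km


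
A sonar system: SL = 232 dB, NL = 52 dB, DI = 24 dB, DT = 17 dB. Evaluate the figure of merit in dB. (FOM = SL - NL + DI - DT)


FOM = SL - NL + DI - DT = 232 - 52 + 24 - 17 = 187

187 dB


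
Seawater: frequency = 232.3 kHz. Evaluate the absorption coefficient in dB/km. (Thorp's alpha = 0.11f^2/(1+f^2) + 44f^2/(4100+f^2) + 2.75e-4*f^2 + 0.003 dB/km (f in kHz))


f^2 = 53963.29
alpha = 0.11*53963.29/(1+53963.29) + 44*53963.29/(4100+53963.29) + 2.75e-4*53963.29 + 0.003 = 55.846

55.846 dB/km


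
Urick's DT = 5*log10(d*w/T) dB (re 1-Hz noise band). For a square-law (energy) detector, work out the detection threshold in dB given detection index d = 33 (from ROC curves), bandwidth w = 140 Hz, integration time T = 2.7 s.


DT = 5*log10(d*w/T) = 5*log10(33 * 140 / 2.7) = 5*log10(1711.11) = 16.17

16.17 dB


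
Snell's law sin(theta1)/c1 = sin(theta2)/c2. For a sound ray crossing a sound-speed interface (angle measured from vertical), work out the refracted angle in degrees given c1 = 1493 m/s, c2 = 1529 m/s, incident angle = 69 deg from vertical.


72.96 deg


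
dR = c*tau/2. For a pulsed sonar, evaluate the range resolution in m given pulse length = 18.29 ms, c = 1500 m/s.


dR = c*tau/2 = 1500 * 18.29e-3 / 2 = 13.7175

13.7175 m


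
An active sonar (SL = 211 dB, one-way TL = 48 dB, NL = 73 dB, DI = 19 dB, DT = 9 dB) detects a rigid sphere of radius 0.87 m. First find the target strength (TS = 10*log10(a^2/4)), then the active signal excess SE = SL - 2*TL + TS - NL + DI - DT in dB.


Step 1: TS = 10*log10(0.87^2/4) = -7.23 dB
Step 2: SE = SL - 2*TL + TS - NL + DI - DT = 211 - 2*48 + (-7.23) - 73 + 19 - 9 = 44.77

44.77 dB


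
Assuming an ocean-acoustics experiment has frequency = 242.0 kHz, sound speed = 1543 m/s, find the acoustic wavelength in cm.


lambda = c/f = 1543 / 242000 = 0.0064 m = 0.64 cm

0.64 cm


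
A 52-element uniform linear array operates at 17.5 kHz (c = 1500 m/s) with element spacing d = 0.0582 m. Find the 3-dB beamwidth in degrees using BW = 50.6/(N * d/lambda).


Step 1: lambda = 1500/17500 = 0.08571 m
Step 2: d/lambda = 0.0582/0.08571 = 0.679
Step 3: BW = 50.6/(N * d/lambda) = 50.6/(52 * 0.679) = 1.43

1.43 deg


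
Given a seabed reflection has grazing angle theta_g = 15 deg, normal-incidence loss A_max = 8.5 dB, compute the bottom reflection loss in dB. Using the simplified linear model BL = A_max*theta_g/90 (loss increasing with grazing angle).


1.42 dB


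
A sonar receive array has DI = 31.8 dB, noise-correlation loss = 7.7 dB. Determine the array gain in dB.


AG = DI - L_corr = 31.8 - 7.7 = 24.1

24.1 dB


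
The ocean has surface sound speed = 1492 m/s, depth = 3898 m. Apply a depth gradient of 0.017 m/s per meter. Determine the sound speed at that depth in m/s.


c = 1492 + 0.017 * 3898 = 1558.266

1558.266 m/s


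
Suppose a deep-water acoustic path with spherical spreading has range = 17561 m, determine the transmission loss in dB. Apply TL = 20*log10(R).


84.89 dB


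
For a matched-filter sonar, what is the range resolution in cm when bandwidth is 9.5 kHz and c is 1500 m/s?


dR = c/(2*BW) = 1500 / (2 * 9.5e3) = 0.0789 m = 7.89 cm

7.89 cm


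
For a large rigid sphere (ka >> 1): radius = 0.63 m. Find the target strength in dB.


TS = 10*log10(0.63^2 / 4) = 10*log10(0.099225) = -10.03

-10.03 dB


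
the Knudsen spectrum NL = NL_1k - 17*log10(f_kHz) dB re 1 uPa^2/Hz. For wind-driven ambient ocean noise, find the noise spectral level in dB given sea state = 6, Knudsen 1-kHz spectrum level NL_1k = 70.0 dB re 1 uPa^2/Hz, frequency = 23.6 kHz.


NL = NL_1k - 17*log10(f_kHz) = 70.0 - 17*log10(23.6) = 70.0 - (23.34) = 46.66

46.66 dB


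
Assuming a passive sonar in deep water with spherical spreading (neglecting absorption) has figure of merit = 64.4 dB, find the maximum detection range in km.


At max range FOM = TL, so 20*log10(R) = 64.4
R = 10^(64.4/20) = 1659.59 m = 1.66 km

1.66 km


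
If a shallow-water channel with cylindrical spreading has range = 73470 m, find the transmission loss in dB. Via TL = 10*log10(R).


48.66 dB


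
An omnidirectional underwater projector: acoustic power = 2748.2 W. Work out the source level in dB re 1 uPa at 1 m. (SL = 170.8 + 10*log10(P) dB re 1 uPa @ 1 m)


205.19 dB


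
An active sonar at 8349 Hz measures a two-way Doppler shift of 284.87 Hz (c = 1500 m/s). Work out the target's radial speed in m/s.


From fd = 2*f*v/c, v = c*fd/(2*f) = 1500 * 284.87 / (2*8349) = 25.59

25.59 m/s


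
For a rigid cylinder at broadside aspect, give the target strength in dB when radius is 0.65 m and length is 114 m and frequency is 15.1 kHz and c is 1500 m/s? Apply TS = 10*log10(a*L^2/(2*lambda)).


lambda = 1500/15100 = 0.09934 m
TS = 10*log10(0.65*114^2/(2*0.09934)) = 46.29

46.29 dB


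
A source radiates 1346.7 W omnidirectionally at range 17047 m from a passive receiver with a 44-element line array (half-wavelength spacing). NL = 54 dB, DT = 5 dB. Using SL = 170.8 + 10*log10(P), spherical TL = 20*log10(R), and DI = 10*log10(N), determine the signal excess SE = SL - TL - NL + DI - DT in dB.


74.89 dB


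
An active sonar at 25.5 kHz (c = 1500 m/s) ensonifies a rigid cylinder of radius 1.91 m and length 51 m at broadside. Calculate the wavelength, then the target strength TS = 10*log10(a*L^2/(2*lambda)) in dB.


Step 1: lambda = c/f = 1500/25500 = 0.05882 m
Step 2: TS = 10*log10(a*L^2/(2*lambda)) = 10*log10(1.91*51^2/(2*0.05882)) = 46.26

46.26 dB


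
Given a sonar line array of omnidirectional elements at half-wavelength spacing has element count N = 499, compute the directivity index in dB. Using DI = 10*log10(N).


DI = 10*log10(499) = 26.98

26.98 dB


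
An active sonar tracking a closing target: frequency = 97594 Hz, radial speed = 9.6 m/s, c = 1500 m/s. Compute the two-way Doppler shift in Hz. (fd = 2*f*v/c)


fd = 2*f*v/c = 2 * 97594 * 9.6 / 1500 = 1249.2

1249.2 Hz


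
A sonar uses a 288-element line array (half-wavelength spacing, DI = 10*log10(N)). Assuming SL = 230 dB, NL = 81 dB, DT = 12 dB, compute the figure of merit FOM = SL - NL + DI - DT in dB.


Step 1: DI = 10*log10(288) = 24.59 dB
Step 2: FOM = SL - NL + DI - DT = 230 - 81 + 24.59 - 12 = 161.59

161.59 dB


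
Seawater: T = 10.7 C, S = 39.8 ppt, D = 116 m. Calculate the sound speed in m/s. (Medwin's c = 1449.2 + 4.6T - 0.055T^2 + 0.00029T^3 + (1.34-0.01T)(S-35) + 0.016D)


c = 1449.2 + 4.6*10.7 - 0.055*10.7^2 + 0.00029*10.7^3 + (1.34 - 0.01*10.7)*(39.8 - 35) + 0.016*116 = 1500.25

1500.25 m/s


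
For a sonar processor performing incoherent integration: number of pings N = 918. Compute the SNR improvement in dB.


14.81 dB


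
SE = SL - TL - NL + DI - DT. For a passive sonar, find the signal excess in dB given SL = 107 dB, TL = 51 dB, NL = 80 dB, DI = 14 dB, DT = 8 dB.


-18 dB


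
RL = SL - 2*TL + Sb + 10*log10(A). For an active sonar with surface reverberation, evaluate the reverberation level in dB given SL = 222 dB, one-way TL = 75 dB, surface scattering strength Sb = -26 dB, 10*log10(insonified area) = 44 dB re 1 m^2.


RL = SL - 2*TL + Sb + 10*log10(A) = 222 - 2*75 + (-26) + 44 = 90

90 dB


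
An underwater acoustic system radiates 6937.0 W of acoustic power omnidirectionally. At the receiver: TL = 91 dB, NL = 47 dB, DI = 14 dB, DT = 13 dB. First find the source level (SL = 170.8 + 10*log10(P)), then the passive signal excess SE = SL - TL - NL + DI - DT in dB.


Step 1: SL = 170.8 + 10*log10(6937.0) = 209.21 dB
Step 2: SE = SL - TL - NL + DI - DT = 209.21 - 91 - 47 + 14 - 13 = 72.21

72.21 dB


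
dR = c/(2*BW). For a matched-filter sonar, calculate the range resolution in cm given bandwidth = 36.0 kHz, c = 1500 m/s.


dR = c/(2*BW) = 1500 / (2 * 36.0e3) = 0.0208 m = 2.08 cm

2.08 cm


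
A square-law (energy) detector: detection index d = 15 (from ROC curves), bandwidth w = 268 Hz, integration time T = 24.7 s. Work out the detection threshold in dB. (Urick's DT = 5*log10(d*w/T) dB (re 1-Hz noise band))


DT = 5*log10(d*w/T) = 5*log10(15 * 268 / 24.7) = 5*log10(162.75) = 11.06

11.06 dB


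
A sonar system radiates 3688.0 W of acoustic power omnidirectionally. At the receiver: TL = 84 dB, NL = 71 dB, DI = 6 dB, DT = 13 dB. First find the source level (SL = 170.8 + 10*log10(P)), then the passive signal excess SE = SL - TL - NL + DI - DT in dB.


Step 1: SL = 170.8 + 10*log10(3688.0) = 206.47 dB
Step 2: SE = SL - TL - NL + DI - DT = 206.47 - 84 - 71 + 6 - 13 = 44.47

44.47 dB


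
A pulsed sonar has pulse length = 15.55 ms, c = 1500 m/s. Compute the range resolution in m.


dR = c*tau/2 = 1500 * 15.55e-3 / 2 = 11.6625

11.6625 m


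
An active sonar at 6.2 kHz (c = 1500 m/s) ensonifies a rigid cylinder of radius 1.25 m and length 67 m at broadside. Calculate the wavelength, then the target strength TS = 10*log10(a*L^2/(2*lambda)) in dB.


Step 1: lambda = c/f = 1500/6200 = 0.24194 m
Step 2: TS = 10*log10(a*L^2/(2*lambda)) = 10*log10(1.25*67^2/(2*0.24194)) = 40.64

40.64 dB


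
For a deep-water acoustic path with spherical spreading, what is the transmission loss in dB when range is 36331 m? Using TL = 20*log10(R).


TL = 20*log10(36331) = 91.21

91.21 dB


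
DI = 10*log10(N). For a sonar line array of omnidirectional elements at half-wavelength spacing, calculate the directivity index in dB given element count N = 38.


DI = 10*log10(38) = 15.8

15.8 dB


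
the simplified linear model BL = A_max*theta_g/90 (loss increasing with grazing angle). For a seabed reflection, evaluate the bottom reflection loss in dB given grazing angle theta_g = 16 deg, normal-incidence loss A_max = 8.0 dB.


BL = A_max * theta_g / 90 = 8.0 * 16 / 90 = 1.42

1.42 dB


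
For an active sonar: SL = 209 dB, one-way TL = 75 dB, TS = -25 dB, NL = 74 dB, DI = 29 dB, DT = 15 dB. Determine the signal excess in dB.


SE = SL - 2*TL + TS - NL + DI - DT = 209 - 2*75 + (-25) - 74 + 29 - 15 = -26

-26 dB


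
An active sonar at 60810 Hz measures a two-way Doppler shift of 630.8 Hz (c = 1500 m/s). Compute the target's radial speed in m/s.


7.78 m/s


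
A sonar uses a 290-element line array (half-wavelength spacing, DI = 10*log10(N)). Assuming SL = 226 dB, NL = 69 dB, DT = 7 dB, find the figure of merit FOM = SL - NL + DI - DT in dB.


Step 1: DI = 10*log10(290) = 24.62 dB
Step 2: FOM = SL - NL + DI - DT = 226 - 69 + 24.62 - 7 = 174.62

174.62 dB


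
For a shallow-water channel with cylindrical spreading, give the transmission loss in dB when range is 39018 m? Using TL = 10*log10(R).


TL = 10*log10(39018) = 45.91

45.91 dB


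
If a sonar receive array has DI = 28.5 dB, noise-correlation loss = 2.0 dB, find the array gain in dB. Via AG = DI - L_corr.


AG = DI - L_corr = 28.5 - 2.0 = 26.5

26.5 dB


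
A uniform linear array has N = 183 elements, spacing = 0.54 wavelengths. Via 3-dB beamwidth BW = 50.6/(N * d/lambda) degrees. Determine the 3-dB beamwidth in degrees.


0.51 deg


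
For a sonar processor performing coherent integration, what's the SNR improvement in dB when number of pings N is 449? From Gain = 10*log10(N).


26.52 dB


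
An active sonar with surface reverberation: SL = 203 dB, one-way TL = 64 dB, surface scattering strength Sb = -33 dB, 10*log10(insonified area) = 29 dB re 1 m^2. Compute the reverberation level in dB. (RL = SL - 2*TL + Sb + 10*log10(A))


RL = SL - 2*TL + Sb + 10*log10(A) = 203 - 2*64 + (-33) + 29 = 71

71 dB


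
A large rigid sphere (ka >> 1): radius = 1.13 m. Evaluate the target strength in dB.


TS = 10*log10(1.13^2 / 4) = 10*log10(0.319225) = -4.96

-4.96 dB


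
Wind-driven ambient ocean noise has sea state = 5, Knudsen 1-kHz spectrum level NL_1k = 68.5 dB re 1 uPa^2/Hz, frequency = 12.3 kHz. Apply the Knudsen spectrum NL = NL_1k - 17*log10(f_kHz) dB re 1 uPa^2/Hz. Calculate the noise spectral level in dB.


NL = NL_1k - 17*log10(f_kHz) = 68.5 - 17*log10(12.3) = 68.5 - (18.53) = 49.97

49.97 dB


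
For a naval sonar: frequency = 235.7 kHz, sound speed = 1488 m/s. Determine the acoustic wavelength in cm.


0.63 cm


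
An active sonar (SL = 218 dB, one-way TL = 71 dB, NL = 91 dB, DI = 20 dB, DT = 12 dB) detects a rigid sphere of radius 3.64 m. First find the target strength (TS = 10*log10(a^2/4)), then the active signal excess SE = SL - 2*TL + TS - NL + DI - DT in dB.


Step 1: TS = 10*log10(3.64^2/4) = 5.2 dB
Step 2: SE = SL - 2*TL + TS - NL + DI - DT = 218 - 2*71 + (5.2) - 91 + 20 - 12 = -1.8

-1.8 dB


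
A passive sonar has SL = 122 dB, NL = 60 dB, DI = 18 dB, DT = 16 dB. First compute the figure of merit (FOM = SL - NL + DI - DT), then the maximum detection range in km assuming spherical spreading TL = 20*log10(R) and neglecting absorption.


Step 1: FOM = SL - NL + DI - DT = 122 - 60 + 18 - 16 = 64 dB
Step 2: at max range FOM = TL = 20*log10(R), so R = 10^(64/20) = 1584.89 m = 1.58 km

1.58 km


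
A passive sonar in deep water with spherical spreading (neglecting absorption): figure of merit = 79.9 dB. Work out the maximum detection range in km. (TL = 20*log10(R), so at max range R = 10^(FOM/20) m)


At max range FOM = TL, so 20*log10(R) = 79.9
R = 10^(79.9/20) = 9885.53 m = 9.89 km

9.89 km


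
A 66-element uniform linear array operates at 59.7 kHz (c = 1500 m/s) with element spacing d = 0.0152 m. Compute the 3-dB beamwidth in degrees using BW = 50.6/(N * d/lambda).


Step 1: lambda = 1500/59700 = 0.02513 m
Step 2: d/lambda = 0.0152/0.02513 = 0.6049
Step 3: BW = 50.6/(N * d/lambda) = 50.6/(66 * 0.6049) = 1.27

1.27 deg


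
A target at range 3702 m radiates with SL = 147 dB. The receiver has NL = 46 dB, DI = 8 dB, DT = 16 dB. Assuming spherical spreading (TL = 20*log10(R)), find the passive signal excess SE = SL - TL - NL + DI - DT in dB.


Step 1: TL = 20*log10(3702) = 71.37 dB
Step 2: SE = 147 - 71.37 - 46 + 8 - 16 = 21.63

21.63 dB


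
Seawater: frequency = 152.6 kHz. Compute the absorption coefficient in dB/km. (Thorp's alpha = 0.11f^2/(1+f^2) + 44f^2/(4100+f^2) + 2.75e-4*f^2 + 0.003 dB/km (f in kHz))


f^2 = 23286.76
alpha = 0.11*23286.76/(1+23286.76) + 44*23286.76/(4100+23286.76) + 2.75e-4*23286.76 + 0.003 = 43.93

43.93 dB/km


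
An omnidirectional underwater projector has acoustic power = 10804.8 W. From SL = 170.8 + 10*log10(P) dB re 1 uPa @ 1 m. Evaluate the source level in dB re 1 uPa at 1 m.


SL = 170.8 + 10*log10(10804.8) = 170.8 + 40.34 = 211.14

211.14 dB


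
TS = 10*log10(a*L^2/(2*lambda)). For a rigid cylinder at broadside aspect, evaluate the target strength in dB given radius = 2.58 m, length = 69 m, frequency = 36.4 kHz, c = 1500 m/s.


lambda = 1500/36400 = 0.04121 m
TS = 10*log10(2.58*69^2/(2*0.04121)) = 51.73

51.73 dB


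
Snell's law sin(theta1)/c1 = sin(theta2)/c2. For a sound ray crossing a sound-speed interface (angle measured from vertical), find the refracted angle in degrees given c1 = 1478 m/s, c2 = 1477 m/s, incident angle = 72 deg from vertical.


71.88 deg


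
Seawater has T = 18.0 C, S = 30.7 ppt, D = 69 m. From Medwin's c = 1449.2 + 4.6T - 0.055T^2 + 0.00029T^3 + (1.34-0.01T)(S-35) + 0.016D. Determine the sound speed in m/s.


c = 1449.2 + 4.6*18.0 - 0.055*18.0^2 + 0.00029*18.0^3 + (1.34 - 0.01*18.0)*(30.7 - 35) + 0.016*69 = 1511.99

1511.99 m/s


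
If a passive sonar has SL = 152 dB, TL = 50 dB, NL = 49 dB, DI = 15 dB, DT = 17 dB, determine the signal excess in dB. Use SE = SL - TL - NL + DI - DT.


SE = SL - TL - NL + DI - DT = 152 - 50 - 49 + 15 - 17 = 51

51 dB


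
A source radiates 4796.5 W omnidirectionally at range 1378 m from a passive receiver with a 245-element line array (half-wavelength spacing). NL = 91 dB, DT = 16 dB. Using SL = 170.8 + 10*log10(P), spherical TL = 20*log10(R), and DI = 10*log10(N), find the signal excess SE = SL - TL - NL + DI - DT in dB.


61.72 dB


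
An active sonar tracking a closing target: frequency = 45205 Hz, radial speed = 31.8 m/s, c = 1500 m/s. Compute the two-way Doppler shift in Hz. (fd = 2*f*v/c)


fd = 2*f*v/c = 2 * 45205 * 31.8 / 1500 = 1916.69

1916.69 Hz


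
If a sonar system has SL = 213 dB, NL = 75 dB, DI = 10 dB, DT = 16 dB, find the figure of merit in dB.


FOM = SL - NL + DI - DT = 213 - 75 + 10 - 16 = 132

132 dB


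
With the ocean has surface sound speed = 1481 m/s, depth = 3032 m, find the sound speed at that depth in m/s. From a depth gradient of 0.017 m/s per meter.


c = 1481 + 0.017 * 3032 = 1532.544

1532.544 m/s


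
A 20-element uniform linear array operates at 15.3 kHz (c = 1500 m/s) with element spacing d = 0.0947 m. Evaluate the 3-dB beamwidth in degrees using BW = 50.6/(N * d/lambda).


Step 1: lambda = 1500/15300 = 0.09804 m
Step 2: d/lambda = 0.0947/0.09804 = 0.9659
Step 3: BW = 50.6/(N * d/lambda) = 50.6/(20 * 0.9659) = 2.62

2.62 deg


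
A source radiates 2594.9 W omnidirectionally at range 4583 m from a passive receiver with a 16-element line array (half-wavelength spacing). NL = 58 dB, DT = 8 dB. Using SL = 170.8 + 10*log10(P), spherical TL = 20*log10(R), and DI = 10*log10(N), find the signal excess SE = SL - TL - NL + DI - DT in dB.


77.76 dB


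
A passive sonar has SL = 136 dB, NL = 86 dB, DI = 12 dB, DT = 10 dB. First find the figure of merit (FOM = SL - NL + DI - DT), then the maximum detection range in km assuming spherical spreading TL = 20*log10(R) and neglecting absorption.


Step 1: FOM = SL - NL + DI - DT = 136 - 86 + 12 - 10 = 52 dB
Step 2: at max range FOM = TL = 20*log10(R), so R = 10^(52/20) = 398.11 m = 0.4 km

0.4 km


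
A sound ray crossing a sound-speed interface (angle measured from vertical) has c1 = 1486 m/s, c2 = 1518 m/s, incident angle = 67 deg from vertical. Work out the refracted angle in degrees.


sin(theta2) = (c2/c1)*sin(theta1) = (1518/1486)*sin(67 deg) = 0.94033
theta2 = arcsin(0.94033) = 70.11

70.11 deg


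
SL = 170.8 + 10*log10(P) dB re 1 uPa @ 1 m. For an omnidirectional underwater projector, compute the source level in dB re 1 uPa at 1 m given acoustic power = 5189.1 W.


SL = 170.8 + 10*log10(5189.1) = 170.8 + 37.15 = 207.95

207.95 dB


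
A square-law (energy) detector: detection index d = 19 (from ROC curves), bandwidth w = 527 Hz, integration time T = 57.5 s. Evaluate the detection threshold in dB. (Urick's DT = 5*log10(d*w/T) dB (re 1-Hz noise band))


DT = 5*log10(d*w/T) = 5*log10(19 * 527 / 57.5) = 5*log10(174.14) = 11.2

11.2 dB


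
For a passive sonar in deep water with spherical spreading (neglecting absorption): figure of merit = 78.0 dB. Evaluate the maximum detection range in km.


7.94 km


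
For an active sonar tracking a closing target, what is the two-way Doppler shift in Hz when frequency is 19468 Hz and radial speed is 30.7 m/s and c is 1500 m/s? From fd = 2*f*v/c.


796.89 Hz


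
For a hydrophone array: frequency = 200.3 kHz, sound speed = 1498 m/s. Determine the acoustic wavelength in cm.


lambda = c/f = 1498 / 200300 = 0.0075 m = 0.75 cm

0.75 cm


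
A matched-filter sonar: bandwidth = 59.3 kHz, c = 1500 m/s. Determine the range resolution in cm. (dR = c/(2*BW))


dR = c/(2*BW) = 1500 / (2 * 59.3e3) = 0.0126 m = 1.26 cm

1.26 cm


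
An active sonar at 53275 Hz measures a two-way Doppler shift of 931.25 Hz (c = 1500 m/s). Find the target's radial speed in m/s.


13.11 m/s


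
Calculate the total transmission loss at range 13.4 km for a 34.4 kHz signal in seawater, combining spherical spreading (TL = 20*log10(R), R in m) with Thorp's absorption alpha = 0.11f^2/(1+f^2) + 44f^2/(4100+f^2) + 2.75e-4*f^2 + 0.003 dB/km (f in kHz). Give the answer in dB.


Step 1 (Thorp): alpha = 0.11*1183.36/(1+1183.36) + 44*1183.36/(4100+1183.36) + 2.75e-4*1183.36 + 0.003 = 10.2934 dB/km
Step 2: TL_spread = 20*log10(13400) = 82.54 dB
Step 3: TL_abs = alpha*R = 10.2934 * 13.4 = 137.93 dB
Step 4: TL_total = 82.54 + 137.93 = 220.47

220.47 dB


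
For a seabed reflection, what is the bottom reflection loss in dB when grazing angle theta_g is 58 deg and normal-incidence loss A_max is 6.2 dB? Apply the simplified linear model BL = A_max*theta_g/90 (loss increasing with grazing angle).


BL = A_max * theta_g / 90 = 6.2 * 58 / 90 = 4.0

4.0 dB


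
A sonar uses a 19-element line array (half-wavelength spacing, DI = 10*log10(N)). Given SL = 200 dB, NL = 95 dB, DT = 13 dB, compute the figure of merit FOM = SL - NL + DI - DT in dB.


104.79 dB


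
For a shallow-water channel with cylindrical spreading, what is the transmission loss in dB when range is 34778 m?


45.41 dB


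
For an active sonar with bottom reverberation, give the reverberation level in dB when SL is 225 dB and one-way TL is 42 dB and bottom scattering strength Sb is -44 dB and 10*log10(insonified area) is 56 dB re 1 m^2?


RL = SL - 2*TL + Sb + 10*log10(A) = 225 - 2*42 + (-44) + 56 = 153

153 dB


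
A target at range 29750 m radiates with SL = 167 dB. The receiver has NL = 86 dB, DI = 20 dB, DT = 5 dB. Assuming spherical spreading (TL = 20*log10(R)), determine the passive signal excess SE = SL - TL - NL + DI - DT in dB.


6.53 dB


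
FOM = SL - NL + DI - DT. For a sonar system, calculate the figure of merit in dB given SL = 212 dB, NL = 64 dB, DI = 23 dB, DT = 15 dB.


FOM = SL - NL + DI - DT = 212 - 64 + 23 - 15 = 156

156 dB


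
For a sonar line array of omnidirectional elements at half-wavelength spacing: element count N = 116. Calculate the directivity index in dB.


20.64 dB


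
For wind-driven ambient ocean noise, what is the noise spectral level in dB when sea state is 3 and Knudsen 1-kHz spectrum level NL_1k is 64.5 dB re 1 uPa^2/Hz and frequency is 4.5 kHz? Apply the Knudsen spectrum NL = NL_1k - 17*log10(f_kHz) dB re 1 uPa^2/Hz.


NL = NL_1k - 17*log10(f_kHz) = 64.5 - 17*log10(4.5) = 64.5 - (11.1) = 53.4

53.4 dB


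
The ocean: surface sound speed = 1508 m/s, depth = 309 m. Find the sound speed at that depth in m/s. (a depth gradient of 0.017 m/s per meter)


c = 1508 + 0.017 * 309 = 1513.253

1513.253 m/s


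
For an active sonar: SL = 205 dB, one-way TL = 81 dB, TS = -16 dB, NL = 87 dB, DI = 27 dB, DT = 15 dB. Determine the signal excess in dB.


-48 dB


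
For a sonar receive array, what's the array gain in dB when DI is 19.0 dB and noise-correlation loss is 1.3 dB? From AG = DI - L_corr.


AG = DI - L_corr = 19.0 - 1.3 = 17.7

17.7 dB


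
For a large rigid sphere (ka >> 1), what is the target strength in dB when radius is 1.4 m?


TS = 10*log10(1.4^2 / 4) = 10*log10(0.49) = -3.1

-3.1 dB


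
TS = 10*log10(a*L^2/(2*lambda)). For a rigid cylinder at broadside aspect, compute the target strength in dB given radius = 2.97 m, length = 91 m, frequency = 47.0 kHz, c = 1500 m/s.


lambda = 1500/47000 = 0.03191 m
TS = 10*log10(2.97*91^2/(2*0.03191)) = 55.86

55.86 dB


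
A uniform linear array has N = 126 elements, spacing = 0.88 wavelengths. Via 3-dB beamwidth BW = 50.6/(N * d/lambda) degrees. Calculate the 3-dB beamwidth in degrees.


0.46 deg


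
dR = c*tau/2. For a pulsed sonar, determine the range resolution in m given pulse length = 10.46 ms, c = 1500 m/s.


dR = c*tau/2 = 1500 * 10.46e-3 / 2 = 7.845

7.845 m


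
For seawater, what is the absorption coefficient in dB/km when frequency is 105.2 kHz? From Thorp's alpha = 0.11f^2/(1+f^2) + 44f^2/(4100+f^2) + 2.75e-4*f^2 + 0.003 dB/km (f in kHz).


35.262 dB/km


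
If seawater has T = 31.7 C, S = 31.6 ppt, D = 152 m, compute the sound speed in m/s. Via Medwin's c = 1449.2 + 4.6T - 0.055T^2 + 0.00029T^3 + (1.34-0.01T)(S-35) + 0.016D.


c = 1449.2 + 4.6*31.7 - 0.055*31.7^2 + 0.00029*31.7^3 + (1.34 - 0.01*31.7)*(31.6 - 35) + 0.016*152 = 1547.94

1547.94 m/s


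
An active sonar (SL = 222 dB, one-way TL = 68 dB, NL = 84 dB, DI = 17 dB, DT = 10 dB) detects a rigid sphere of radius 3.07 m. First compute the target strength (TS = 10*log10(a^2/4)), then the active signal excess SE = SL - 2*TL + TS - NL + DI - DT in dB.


Step 1: TS = 10*log10(3.07^2/4) = 3.72 dB
Step 2: SE = SL - 2*TL + TS - NL + DI - DT = 222 - 2*68 + (3.72) - 84 + 17 - 10 = 12.72

12.72 dB


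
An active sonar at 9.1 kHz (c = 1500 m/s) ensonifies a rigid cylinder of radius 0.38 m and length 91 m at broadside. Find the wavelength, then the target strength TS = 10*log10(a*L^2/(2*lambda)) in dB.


Step 1: lambda = c/f = 1500/9100 = 0.16484 m
Step 2: TS = 10*log10(a*L^2/(2*lambda)) = 10*log10(0.38*91^2/(2*0.16484)) = 39.8

39.8 dB


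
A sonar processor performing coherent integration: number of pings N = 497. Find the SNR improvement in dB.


Gain = 10*log10(497) = 26.96

26.96 dB


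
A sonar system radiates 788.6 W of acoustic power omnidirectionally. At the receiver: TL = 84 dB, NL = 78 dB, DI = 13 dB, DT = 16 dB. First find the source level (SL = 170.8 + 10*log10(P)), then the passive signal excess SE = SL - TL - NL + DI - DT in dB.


Step 1: SL = 170.8 + 10*log10(788.6) = 199.77 dB
Step 2: SE = SL - TL - NL + DI - DT = 199.77 - 84 - 78 + 13 - 16 = 34.77

34.77 dB


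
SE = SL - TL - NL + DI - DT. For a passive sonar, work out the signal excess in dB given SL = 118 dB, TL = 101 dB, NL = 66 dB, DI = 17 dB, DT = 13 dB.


SE = SL - TL - NL + DI - DT = 118 - 101 - 66 + 17 - 13 = -45

-45 dB
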